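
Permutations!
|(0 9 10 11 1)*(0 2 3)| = 7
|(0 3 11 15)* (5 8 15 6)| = 7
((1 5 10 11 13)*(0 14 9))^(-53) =((0 14 9)(1 5 10 11 13))^(-53) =(0 14 9)(1 10 13 5 11)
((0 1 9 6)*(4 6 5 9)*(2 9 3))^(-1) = (0 6 4 1)(2 3 5 9)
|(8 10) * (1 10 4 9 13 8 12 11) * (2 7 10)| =|(1 2 7 10 12 11)(4 9 13 8)| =12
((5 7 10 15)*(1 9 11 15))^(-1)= (1 10 7 5 15 11 9)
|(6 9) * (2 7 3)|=|(2 7 3)(6 9)|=6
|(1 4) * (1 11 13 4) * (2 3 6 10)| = |(2 3 6 10)(4 11 13)| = 12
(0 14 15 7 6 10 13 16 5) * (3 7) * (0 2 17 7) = (0 14 15 3)(2 17 7 6 10 13 16 5) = [14, 1, 17, 0, 4, 2, 10, 6, 8, 9, 13, 11, 12, 16, 15, 3, 5, 7]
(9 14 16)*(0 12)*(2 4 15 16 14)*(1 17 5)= [12, 17, 4, 3, 15, 1, 6, 7, 8, 2, 10, 11, 0, 13, 14, 16, 9, 5]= (0 12)(1 17 5)(2 4 15 16 9)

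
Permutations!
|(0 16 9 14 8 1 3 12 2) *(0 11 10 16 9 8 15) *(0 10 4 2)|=|(0 9 14 15 10 16 8 1 3 12)(2 11 4)|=30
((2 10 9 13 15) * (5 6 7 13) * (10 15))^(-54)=(15)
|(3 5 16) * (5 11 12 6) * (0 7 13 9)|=12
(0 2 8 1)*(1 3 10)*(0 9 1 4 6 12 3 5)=(0 2 8 5)(1 9)(3 10 4 6 12)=[2, 9, 8, 10, 6, 0, 12, 7, 5, 1, 4, 11, 3]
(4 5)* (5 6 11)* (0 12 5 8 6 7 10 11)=(0 12 5 4 7 10 11 8 6)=[12, 1, 2, 3, 7, 4, 0, 10, 6, 9, 11, 8, 5]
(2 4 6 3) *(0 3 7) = [3, 1, 4, 2, 6, 5, 7, 0] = (0 3 2 4 6 7)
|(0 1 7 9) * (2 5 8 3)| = |(0 1 7 9)(2 5 8 3)| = 4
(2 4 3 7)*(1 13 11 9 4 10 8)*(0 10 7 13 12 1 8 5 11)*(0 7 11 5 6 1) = (0 10 6 1 12)(2 11 9 4 3 13 7) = [10, 12, 11, 13, 3, 5, 1, 2, 8, 4, 6, 9, 0, 7]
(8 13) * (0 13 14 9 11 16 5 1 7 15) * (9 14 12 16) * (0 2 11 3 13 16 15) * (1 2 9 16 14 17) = (0 14 17 1 7)(2 11 16 5)(3 13 8 12 15 9) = [14, 7, 11, 13, 4, 2, 6, 0, 12, 3, 10, 16, 15, 8, 17, 9, 5, 1]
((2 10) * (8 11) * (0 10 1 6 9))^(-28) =((0 10 2 1 6 9)(8 11))^(-28) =(11)(0 2 6)(1 9 10)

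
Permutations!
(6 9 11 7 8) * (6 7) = [0, 1, 2, 3, 4, 5, 9, 8, 7, 11, 10, 6] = (6 9 11)(7 8)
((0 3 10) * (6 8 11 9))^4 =((0 3 10)(6 8 11 9))^4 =(11)(0 3 10)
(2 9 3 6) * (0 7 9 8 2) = [7, 1, 8, 6, 4, 5, 0, 9, 2, 3] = (0 7 9 3 6)(2 8)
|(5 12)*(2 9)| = |(2 9)(5 12)| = 2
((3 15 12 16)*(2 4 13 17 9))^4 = ((2 4 13 17 9)(3 15 12 16))^4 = (2 9 17 13 4)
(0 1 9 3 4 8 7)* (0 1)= (1 9 3 4 8 7)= [0, 9, 2, 4, 8, 5, 6, 1, 7, 3]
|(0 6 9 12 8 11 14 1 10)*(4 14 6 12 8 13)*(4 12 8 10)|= 6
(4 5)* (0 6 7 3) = [6, 1, 2, 0, 5, 4, 7, 3] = (0 6 7 3)(4 5)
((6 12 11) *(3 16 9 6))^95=(3 11 12 6 9 16)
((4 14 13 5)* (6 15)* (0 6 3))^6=(0 15)(3 6)(4 13)(5 14)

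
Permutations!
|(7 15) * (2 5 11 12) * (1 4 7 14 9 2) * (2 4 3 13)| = 35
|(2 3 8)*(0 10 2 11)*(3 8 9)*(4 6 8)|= 14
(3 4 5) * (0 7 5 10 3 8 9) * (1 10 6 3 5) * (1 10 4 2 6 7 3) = [3, 4, 6, 2, 7, 8, 1, 10, 9, 0, 5] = (0 3 2 6 1 4 7 10 5 8 9)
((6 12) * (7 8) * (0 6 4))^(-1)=((0 6 12 4)(7 8))^(-1)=(0 4 12 6)(7 8)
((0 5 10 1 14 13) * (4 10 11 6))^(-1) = ((0 5 11 6 4 10 1 14 13))^(-1) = (0 13 14 1 10 4 6 11 5)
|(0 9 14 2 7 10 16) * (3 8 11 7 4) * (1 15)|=22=|(0 9 14 2 4 3 8 11 7 10 16)(1 15)|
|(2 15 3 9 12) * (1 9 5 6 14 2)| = |(1 9 12)(2 15 3 5 6 14)| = 6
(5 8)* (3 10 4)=(3 10 4)(5 8)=[0, 1, 2, 10, 3, 8, 6, 7, 5, 9, 4]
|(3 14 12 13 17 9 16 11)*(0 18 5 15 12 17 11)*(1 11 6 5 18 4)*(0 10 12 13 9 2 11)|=60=|(18)(0 4 1)(2 11 3 14 17)(5 15 13 6)(9 16 10 12)|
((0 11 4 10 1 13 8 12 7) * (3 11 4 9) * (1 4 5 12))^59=(0 7 12 5)(1 8 13)(3 9 11)(4 10)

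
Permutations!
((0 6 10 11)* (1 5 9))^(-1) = (0 11 10 6)(1 9 5)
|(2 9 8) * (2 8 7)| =|(2 9 7)| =3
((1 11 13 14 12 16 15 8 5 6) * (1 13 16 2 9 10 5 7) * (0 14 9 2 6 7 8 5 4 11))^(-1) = ((0 14 12 6 13 9 10 4 11 16 15 5 7 1))^(-1) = (0 1 7 5 15 16 11 4 10 9 13 6 12 14)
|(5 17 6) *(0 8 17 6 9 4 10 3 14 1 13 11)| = 22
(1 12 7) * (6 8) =(1 12 7)(6 8) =[0, 12, 2, 3, 4, 5, 8, 1, 6, 9, 10, 11, 7]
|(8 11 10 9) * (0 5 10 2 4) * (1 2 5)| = |(0 1 2 4)(5 10 9 8 11)| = 20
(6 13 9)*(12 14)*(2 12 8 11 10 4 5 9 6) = (2 12 14 8 11 10 4 5 9)(6 13) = [0, 1, 12, 3, 5, 9, 13, 7, 11, 2, 4, 10, 14, 6, 8]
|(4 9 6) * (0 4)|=4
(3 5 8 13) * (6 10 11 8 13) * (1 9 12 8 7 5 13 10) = (1 9 12 8 6)(3 13)(5 10 11 7) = [0, 9, 2, 13, 4, 10, 1, 5, 6, 12, 11, 7, 8, 3]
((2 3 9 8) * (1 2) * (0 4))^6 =(1 2 3 9 8)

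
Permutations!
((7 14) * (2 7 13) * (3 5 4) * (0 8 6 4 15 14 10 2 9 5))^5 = (15)(2 10 7)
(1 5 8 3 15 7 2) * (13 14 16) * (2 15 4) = (1 5 8 3 4 2)(7 15)(13 14 16) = [0, 5, 1, 4, 2, 8, 6, 15, 3, 9, 10, 11, 12, 14, 16, 7, 13]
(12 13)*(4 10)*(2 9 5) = [0, 1, 9, 3, 10, 2, 6, 7, 8, 5, 4, 11, 13, 12] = (2 9 5)(4 10)(12 13)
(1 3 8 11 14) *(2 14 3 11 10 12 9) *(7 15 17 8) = [0, 11, 14, 7, 4, 5, 6, 15, 10, 2, 12, 3, 9, 13, 1, 17, 16, 8] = (1 11 3 7 15 17 8 10 12 9 2 14)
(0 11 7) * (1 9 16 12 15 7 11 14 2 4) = (0 14 2 4 1 9 16 12 15 7) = [14, 9, 4, 3, 1, 5, 6, 0, 8, 16, 10, 11, 15, 13, 2, 7, 12]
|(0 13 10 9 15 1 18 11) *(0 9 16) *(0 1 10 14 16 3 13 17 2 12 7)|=|(0 17 2 12 7)(1 18 11 9 15 10 3 13 14 16)|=10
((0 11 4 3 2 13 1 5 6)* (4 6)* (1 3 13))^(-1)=((0 11 6)(1 5 4 13 3 2))^(-1)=(0 6 11)(1 2 3 13 4 5)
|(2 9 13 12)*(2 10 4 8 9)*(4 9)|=|(4 8)(9 13 12 10)|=4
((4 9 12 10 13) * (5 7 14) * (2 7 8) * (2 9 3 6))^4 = ((2 7 14 5 8 9 12 10 13 4 3 6))^4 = (2 8 13)(3 14 12)(4 7 9)(5 10 6)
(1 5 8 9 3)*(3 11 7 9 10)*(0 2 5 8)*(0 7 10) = (0 2 5 7 9 11 10 3 1 8) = [2, 8, 5, 1, 4, 7, 6, 9, 0, 11, 3, 10]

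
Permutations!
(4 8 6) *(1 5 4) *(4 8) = [0, 5, 2, 3, 4, 8, 1, 7, 6] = (1 5 8 6)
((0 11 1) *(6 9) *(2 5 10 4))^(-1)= (0 1 11)(2 4 10 5)(6 9)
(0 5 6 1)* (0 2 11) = [5, 2, 11, 3, 4, 6, 1, 7, 8, 9, 10, 0] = (0 5 6 1 2 11)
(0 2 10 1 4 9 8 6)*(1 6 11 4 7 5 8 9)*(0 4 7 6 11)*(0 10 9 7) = (0 2 9 7 5 8 10 11)(1 6 4) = [2, 6, 9, 3, 1, 8, 4, 5, 10, 7, 11, 0]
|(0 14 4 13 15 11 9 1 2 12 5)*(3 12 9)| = 9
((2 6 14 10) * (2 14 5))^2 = (14)(2 5 6)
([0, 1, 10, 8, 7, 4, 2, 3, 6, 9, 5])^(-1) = (2 6 8 3 7 4 5 10)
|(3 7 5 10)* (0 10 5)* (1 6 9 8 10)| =8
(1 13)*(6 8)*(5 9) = (1 13)(5 9)(6 8) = [0, 13, 2, 3, 4, 9, 8, 7, 6, 5, 10, 11, 12, 1]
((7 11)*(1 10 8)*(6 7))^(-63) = (11)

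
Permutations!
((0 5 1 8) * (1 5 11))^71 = ((0 11 1 8))^71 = (0 8 1 11)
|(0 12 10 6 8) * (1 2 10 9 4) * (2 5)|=|(0 12 9 4 1 5 2 10 6 8)|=10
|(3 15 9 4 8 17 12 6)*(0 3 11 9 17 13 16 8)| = 9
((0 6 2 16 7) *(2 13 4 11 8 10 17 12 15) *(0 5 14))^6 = ((0 6 13 4 11 8 10 17 12 15 2 16 7 5 14))^6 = (0 10 7 4 15)(2 6 17 5 11)(8 16 13 12 14)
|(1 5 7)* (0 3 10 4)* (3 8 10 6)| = 12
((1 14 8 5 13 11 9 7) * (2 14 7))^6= (2 9 11 13 5 8 14)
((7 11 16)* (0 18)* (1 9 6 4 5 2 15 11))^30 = (18)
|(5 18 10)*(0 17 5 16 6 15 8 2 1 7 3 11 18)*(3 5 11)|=|(0 17 11 18 10 16 6 15 8 2 1 7 5)|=13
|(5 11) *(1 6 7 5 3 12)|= 7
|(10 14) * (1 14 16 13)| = 5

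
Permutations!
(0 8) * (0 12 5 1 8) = (1 8 12 5) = [0, 8, 2, 3, 4, 1, 6, 7, 12, 9, 10, 11, 5]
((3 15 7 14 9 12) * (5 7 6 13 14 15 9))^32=((3 9 12)(5 7 15 6 13 14))^32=(3 12 9)(5 15 13)(6 14 7)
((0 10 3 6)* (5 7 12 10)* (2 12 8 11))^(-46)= ((0 5 7 8 11 2 12 10 3 6))^(-46)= (0 11 3 7 12)(2 6 8 10 5)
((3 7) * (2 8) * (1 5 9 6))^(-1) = (1 6 9 5)(2 8)(3 7)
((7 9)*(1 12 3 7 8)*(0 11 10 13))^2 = (0 10)(1 3 9)(7 8 12)(11 13) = ((0 11 10 13)(1 12 3 7 9 8))^2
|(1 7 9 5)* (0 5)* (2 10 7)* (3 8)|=14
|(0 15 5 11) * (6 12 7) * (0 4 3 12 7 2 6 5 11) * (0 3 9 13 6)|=|(0 15 11 4 9 13 6 7 5 3 12 2)|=12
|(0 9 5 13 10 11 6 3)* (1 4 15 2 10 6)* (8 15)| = |(0 9 5 13 6 3)(1 4 8 15 2 10 11)| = 42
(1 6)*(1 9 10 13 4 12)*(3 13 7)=(1 6 9 10 7 3 13 4 12)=[0, 6, 2, 13, 12, 5, 9, 3, 8, 10, 7, 11, 1, 4]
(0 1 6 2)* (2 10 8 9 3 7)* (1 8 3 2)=[8, 6, 0, 7, 4, 5, 10, 1, 9, 2, 3]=(0 8 9 2)(1 6 10 3 7)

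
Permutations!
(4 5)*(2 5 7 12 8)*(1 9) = (1 9)(2 5 4 7 12 8) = [0, 9, 5, 3, 7, 4, 6, 12, 2, 1, 10, 11, 8]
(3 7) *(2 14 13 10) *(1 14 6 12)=(1 14 13 10 2 6 12)(3 7)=[0, 14, 6, 7, 4, 5, 12, 3, 8, 9, 2, 11, 1, 10, 13]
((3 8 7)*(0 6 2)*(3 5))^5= ((0 6 2)(3 8 7 5))^5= (0 2 6)(3 8 7 5)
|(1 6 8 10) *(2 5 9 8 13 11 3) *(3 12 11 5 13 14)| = 10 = |(1 6 14 3 2 13 5 9 8 10)(11 12)|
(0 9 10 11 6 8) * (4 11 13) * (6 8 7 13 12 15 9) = (0 6 7 13 4 11 8)(9 10 12 15) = [6, 1, 2, 3, 11, 5, 7, 13, 0, 10, 12, 8, 15, 4, 14, 9]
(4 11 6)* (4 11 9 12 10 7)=[0, 1, 2, 3, 9, 5, 11, 4, 8, 12, 7, 6, 10]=(4 9 12 10 7)(6 11)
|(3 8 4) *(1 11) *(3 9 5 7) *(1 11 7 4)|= 12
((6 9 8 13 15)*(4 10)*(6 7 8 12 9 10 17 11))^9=((4 17 11 6 10)(7 8 13 15)(9 12))^9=(4 10 6 11 17)(7 8 13 15)(9 12)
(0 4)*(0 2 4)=[0, 1, 4, 3, 2]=(2 4)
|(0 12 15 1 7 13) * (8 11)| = |(0 12 15 1 7 13)(8 11)| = 6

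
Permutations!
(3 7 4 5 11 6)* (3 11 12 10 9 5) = (3 7 4)(5 12 10 9)(6 11) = [0, 1, 2, 7, 3, 12, 11, 4, 8, 5, 9, 6, 10]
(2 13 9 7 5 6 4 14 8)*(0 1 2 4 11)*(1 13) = (0 13 9 7 5 6 11)(1 2)(4 14 8) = [13, 2, 1, 3, 14, 6, 11, 5, 4, 7, 10, 0, 12, 9, 8]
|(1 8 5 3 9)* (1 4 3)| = |(1 8 5)(3 9 4)| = 3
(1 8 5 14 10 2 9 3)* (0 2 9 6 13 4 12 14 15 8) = (0 2 6 13 4 12 14 10 9 3 1)(5 15 8) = [2, 0, 6, 1, 12, 15, 13, 7, 5, 3, 9, 11, 14, 4, 10, 8]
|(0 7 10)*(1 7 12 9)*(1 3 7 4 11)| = |(0 12 9 3 7 10)(1 4 11)| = 6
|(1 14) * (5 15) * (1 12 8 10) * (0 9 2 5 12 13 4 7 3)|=|(0 9 2 5 15 12 8 10 1 14 13 4 7 3)|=14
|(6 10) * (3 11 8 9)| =|(3 11 8 9)(6 10)| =4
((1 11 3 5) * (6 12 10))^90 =(12)(1 3)(5 11)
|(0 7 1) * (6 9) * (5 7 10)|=|(0 10 5 7 1)(6 9)|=10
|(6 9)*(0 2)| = 2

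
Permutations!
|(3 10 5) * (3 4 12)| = 5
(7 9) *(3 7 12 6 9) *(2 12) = (2 12 6 9)(3 7) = [0, 1, 12, 7, 4, 5, 9, 3, 8, 2, 10, 11, 6]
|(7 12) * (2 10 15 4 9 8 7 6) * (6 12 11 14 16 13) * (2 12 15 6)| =|(2 10 6 12 15 4 9 8 7 11 14 16 13)| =13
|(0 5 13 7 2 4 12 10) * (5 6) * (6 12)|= 6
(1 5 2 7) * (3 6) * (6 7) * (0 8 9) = (0 8 9)(1 5 2 6 3 7) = [8, 5, 6, 7, 4, 2, 3, 1, 9, 0]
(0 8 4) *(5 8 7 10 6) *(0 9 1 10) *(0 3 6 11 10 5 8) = (0 7 3 6 8 4 9 1 5)(10 11) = [7, 5, 2, 6, 9, 0, 8, 3, 4, 1, 11, 10]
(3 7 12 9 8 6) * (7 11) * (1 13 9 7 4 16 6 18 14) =[0, 13, 2, 11, 16, 5, 3, 12, 18, 8, 10, 4, 7, 9, 1, 15, 6, 17, 14] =(1 13 9 8 18 14)(3 11 4 16 6)(7 12)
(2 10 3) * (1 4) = (1 4)(2 10 3) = [0, 4, 10, 2, 1, 5, 6, 7, 8, 9, 3]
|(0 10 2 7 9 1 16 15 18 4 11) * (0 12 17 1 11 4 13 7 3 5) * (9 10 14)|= |(0 14 9 11 12 17 1 16 15 18 13 7 10 2 3 5)|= 16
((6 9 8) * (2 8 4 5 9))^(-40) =(2 6 8)(4 9 5)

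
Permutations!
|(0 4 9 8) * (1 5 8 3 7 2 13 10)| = 11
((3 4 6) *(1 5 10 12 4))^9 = (1 10 4 3 5 12 6)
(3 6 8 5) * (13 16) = (3 6 8 5)(13 16) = [0, 1, 2, 6, 4, 3, 8, 7, 5, 9, 10, 11, 12, 16, 14, 15, 13]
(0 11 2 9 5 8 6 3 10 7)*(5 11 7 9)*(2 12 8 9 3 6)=(0 7)(2 5 9 11 12 8)(3 10)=[7, 1, 5, 10, 4, 9, 6, 0, 2, 11, 3, 12, 8]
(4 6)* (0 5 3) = (0 5 3)(4 6) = [5, 1, 2, 0, 6, 3, 4]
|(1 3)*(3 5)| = 3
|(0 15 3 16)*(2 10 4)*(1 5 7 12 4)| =|(0 15 3 16)(1 5 7 12 4 2 10)| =28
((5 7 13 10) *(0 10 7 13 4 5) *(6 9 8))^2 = (4 13)(5 7)(6 8 9)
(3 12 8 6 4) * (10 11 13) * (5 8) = [0, 1, 2, 12, 3, 8, 4, 7, 6, 9, 11, 13, 5, 10] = (3 12 5 8 6 4)(10 11 13)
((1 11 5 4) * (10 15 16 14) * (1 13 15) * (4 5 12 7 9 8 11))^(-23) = ((1 4 13 15 16 14 10)(7 9 8 11 12))^(-23) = (1 14 15 4 10 16 13)(7 8 12 9 11)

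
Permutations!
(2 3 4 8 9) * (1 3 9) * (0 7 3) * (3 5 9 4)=(0 7 5 9 2 4 8 1)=[7, 0, 4, 3, 8, 9, 6, 5, 1, 2]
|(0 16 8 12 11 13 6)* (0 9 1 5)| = 10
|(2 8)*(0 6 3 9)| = |(0 6 3 9)(2 8)| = 4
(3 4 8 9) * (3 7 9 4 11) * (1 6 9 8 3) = [0, 6, 2, 11, 3, 5, 9, 8, 4, 7, 10, 1] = (1 6 9 7 8 4 3 11)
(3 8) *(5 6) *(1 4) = (1 4)(3 8)(5 6) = [0, 4, 2, 8, 1, 6, 5, 7, 3]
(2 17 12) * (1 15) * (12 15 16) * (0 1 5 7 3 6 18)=[1, 16, 17, 6, 4, 7, 18, 3, 8, 9, 10, 11, 2, 13, 14, 5, 12, 15, 0]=(0 1 16 12 2 17 15 5 7 3 6 18)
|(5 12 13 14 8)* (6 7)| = |(5 12 13 14 8)(6 7)| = 10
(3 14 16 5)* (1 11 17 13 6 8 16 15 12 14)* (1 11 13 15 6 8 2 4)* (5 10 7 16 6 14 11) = (1 13 8 6 2 4)(3 5)(7 16 10)(11 17 15 12) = [0, 13, 4, 5, 1, 3, 2, 16, 6, 9, 7, 17, 11, 8, 14, 12, 10, 15]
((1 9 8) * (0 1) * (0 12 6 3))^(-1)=(0 3 6 12 8 9 1)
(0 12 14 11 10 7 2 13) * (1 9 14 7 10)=[12, 9, 13, 3, 4, 5, 6, 2, 8, 14, 10, 1, 7, 0, 11]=(0 12 7 2 13)(1 9 14 11)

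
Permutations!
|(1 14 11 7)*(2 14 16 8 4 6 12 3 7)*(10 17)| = |(1 16 8 4 6 12 3 7)(2 14 11)(10 17)| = 24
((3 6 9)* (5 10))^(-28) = (10)(3 9 6)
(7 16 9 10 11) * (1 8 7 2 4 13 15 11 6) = (1 8 7 16 9 10 6)(2 4 13 15 11) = [0, 8, 4, 3, 13, 5, 1, 16, 7, 10, 6, 2, 12, 15, 14, 11, 9]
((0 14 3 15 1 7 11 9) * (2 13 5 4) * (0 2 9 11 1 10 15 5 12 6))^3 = (0 5 2 6 3 9 12 14 4 13)(1 7)(10 15) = ((0 14 3 5 4 9 2 13 12 6)(1 7)(10 15))^3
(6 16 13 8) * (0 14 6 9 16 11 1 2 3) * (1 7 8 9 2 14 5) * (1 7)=(0 5 7 8 2 3)(1 14 6 11)(9 16 13)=[5, 14, 3, 0, 4, 7, 11, 8, 2, 16, 10, 1, 12, 9, 6, 15, 13]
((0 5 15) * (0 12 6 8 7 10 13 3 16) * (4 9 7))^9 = (0 10 8 5 13 4 15 3 9 12 16 7 6)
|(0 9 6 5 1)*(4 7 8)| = 15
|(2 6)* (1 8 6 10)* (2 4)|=|(1 8 6 4 2 10)|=6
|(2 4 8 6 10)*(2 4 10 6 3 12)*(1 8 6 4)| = |(1 8 3 12 2 10)(4 6)| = 6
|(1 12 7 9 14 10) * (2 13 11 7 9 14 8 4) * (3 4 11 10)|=|(1 12 9 8 11 7 14 3 4 2 13 10)|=12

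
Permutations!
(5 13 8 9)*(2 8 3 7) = (2 8 9 5 13 3 7) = [0, 1, 8, 7, 4, 13, 6, 2, 9, 5, 10, 11, 12, 3]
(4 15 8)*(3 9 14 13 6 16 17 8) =[0, 1, 2, 9, 15, 5, 16, 7, 4, 14, 10, 11, 12, 6, 13, 3, 17, 8] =(3 9 14 13 6 16 17 8 4 15)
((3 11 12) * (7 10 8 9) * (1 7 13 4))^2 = (1 10 9 4 7 8 13)(3 12 11)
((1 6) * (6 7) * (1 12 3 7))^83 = (3 12 6 7)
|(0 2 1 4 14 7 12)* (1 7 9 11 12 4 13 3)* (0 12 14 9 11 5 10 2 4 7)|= |(0 4 9 5 10 2)(1 13 3)(11 14)|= 6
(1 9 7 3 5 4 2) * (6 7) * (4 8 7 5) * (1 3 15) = (1 9 6 5 8 7 15)(2 3 4) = [0, 9, 3, 4, 2, 8, 5, 15, 7, 6, 10, 11, 12, 13, 14, 1]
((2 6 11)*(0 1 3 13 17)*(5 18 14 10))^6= ((0 1 3 13 17)(2 6 11)(5 18 14 10))^6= (0 1 3 13 17)(5 14)(10 18)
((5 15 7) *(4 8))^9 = ((4 8)(5 15 7))^9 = (15)(4 8)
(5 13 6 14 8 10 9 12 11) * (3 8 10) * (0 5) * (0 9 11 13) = (0 5)(3 8)(6 14 10 11 9 12 13) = [5, 1, 2, 8, 4, 0, 14, 7, 3, 12, 11, 9, 13, 6, 10]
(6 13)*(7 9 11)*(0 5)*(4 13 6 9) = [5, 1, 2, 3, 13, 0, 6, 4, 8, 11, 10, 7, 12, 9] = (0 5)(4 13 9 11 7)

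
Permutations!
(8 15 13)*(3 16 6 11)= [0, 1, 2, 16, 4, 5, 11, 7, 15, 9, 10, 3, 12, 8, 14, 13, 6]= (3 16 6 11)(8 15 13)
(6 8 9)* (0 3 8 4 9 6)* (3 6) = (0 6 4 9)(3 8) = [6, 1, 2, 8, 9, 5, 4, 7, 3, 0]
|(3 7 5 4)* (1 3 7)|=|(1 3)(4 7 5)|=6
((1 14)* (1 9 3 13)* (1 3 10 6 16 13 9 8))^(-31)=(1 8 14)(3 13 16 6 10 9)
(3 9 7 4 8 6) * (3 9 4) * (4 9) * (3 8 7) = (3 9)(4 7 8 6) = [0, 1, 2, 9, 7, 5, 4, 8, 6, 3]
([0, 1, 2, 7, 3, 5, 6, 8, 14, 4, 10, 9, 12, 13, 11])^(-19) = (3 8 11 4 7 14 9)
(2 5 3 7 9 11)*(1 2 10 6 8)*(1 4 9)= [0, 2, 5, 7, 9, 3, 8, 1, 4, 11, 6, 10]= (1 2 5 3 7)(4 9 11 10 6 8)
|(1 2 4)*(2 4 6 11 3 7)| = 10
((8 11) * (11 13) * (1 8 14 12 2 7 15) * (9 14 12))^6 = (1 7 12 13)(2 11 8 15)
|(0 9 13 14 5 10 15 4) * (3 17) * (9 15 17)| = 21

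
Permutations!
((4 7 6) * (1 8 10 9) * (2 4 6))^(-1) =(1 9 10 8)(2 7 4)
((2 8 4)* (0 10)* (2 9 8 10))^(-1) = (0 10 2)(4 8 9)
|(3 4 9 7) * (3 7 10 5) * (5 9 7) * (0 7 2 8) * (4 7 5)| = 14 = |(0 5 3 7 4 2 8)(9 10)|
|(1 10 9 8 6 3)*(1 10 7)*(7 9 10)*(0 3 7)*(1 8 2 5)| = 12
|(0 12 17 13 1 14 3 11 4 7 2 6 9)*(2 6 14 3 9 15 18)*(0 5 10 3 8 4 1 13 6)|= 17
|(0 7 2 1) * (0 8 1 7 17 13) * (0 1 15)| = |(0 17 13 1 8 15)(2 7)| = 6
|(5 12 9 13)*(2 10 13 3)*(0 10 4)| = |(0 10 13 5 12 9 3 2 4)| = 9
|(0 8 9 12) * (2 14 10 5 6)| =20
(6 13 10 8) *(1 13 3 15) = (1 13 10 8 6 3 15) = [0, 13, 2, 15, 4, 5, 3, 7, 6, 9, 8, 11, 12, 10, 14, 1]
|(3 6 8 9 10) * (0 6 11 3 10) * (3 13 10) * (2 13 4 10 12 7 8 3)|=12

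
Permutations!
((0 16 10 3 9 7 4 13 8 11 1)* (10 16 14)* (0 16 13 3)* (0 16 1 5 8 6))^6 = (16)(3 7)(4 9)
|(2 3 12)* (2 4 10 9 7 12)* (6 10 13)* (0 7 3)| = |(0 7 12 4 13 6 10 9 3 2)| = 10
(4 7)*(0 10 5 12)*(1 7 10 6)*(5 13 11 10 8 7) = (0 6 1 5 12)(4 8 7)(10 13 11) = [6, 5, 2, 3, 8, 12, 1, 4, 7, 9, 13, 10, 0, 11]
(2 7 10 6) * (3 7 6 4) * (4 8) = (2 6)(3 7 10 8 4) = [0, 1, 6, 7, 3, 5, 2, 10, 4, 9, 8]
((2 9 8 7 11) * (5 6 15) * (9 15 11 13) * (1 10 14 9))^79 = (1 14 8 13 10 9 7)(2 11 6 5 15)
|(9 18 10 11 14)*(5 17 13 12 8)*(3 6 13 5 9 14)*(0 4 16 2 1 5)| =|(0 4 16 2 1 5 17)(3 6 13 12 8 9 18 10 11)| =63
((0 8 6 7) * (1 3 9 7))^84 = (9)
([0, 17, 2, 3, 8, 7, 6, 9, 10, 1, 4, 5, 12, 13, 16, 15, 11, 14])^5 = [0, 5, 2, 3, 10, 14, 6, 16, 4, 11, 8, 17, 12, 13, 9, 15, 1, 7]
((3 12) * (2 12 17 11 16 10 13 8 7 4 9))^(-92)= (2 11 8)(3 10 4)(7 12 16)(9 17 13)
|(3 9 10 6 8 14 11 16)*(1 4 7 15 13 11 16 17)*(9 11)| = |(1 4 7 15 13 9 10 6 8 14 16 3 11 17)| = 14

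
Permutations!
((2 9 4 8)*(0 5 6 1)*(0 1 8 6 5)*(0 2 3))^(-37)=(0 8 4 2 3 6 9)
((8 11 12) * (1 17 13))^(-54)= (17)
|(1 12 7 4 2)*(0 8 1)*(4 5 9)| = 9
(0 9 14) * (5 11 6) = [9, 1, 2, 3, 4, 11, 5, 7, 8, 14, 10, 6, 12, 13, 0] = (0 9 14)(5 11 6)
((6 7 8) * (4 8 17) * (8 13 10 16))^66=(4 10 8 7)(6 17 13 16)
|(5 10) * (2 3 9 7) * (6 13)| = |(2 3 9 7)(5 10)(6 13)| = 4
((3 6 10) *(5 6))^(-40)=(10)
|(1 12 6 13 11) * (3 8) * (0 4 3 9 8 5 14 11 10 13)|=18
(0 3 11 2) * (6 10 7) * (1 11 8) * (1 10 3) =(0 1 11 2)(3 8 10 7 6) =[1, 11, 0, 8, 4, 5, 3, 6, 10, 9, 7, 2]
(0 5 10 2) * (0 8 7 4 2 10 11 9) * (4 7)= (0 5 11 9)(2 8 4)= [5, 1, 8, 3, 2, 11, 6, 7, 4, 0, 10, 9]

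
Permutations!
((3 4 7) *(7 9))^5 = (3 4 9 7)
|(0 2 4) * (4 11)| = |(0 2 11 4)| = 4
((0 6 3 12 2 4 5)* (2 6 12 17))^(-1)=(0 5 4 2 17 3 6 12)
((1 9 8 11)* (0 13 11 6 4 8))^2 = ((0 13 11 1 9)(4 8 6))^2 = (0 11 9 13 1)(4 6 8)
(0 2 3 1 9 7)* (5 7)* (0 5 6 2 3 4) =(0 3 1 9 6 2 4)(5 7) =[3, 9, 4, 1, 0, 7, 2, 5, 8, 6]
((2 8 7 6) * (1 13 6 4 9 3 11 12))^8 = (1 3 7 6 12 9 8 13 11 4 2)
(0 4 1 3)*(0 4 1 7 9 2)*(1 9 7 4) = (0 9 2)(1 3) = [9, 3, 0, 1, 4, 5, 6, 7, 8, 2]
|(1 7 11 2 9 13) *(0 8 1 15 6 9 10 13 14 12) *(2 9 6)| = |(0 8 1 7 11 9 14 12)(2 10 13 15)| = 8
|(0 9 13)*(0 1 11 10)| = |(0 9 13 1 11 10)| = 6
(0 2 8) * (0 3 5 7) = (0 2 8 3 5 7) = [2, 1, 8, 5, 4, 7, 6, 0, 3]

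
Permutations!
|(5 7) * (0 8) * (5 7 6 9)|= 6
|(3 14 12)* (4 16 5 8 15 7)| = |(3 14 12)(4 16 5 8 15 7)| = 6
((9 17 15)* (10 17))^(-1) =(9 15 17 10)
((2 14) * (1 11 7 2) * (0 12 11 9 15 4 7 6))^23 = ((0 12 11 6)(1 9 15 4 7 2 14))^23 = (0 6 11 12)(1 15 7 14 9 4 2)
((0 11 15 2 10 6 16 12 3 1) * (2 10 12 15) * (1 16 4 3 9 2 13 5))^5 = ((0 11 13 5 1)(2 12 9)(3 16 15 10 6 4))^5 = (2 9 12)(3 4 6 10 15 16)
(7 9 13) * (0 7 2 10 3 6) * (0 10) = (0 7 9 13 2)(3 6 10) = [7, 1, 0, 6, 4, 5, 10, 9, 8, 13, 3, 11, 12, 2]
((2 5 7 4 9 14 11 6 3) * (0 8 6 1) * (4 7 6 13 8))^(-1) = ((0 4 9 14 11 1)(2 5 6 3)(8 13))^(-1) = (0 1 11 14 9 4)(2 3 6 5)(8 13)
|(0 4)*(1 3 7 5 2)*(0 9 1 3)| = 4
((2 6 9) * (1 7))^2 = (2 9 6)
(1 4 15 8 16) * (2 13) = (1 4 15 8 16)(2 13) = [0, 4, 13, 3, 15, 5, 6, 7, 16, 9, 10, 11, 12, 2, 14, 8, 1]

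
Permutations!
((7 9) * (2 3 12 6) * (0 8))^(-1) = (0 8)(2 6 12 3)(7 9)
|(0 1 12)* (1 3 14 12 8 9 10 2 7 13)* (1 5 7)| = 60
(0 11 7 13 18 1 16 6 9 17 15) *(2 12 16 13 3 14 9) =(0 11 7 3 14 9 17 15)(1 13 18)(2 12 16 6) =[11, 13, 12, 14, 4, 5, 2, 3, 8, 17, 10, 7, 16, 18, 9, 0, 6, 15, 1]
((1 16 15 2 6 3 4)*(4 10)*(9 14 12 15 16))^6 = ((16)(1 9 14 12 15 2 6 3 10 4))^6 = (16)(1 6 14 10 15)(2 9 3 12 4)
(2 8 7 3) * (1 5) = (1 5)(2 8 7 3) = [0, 5, 8, 2, 4, 1, 6, 3, 7]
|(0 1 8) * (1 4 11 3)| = 6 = |(0 4 11 3 1 8)|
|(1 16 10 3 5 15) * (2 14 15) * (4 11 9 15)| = 11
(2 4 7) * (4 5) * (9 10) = (2 5 4 7)(9 10) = [0, 1, 5, 3, 7, 4, 6, 2, 8, 10, 9]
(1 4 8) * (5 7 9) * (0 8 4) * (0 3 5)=(0 8 1 3 5 7 9)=[8, 3, 2, 5, 4, 7, 6, 9, 1, 0]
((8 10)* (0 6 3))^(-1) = (0 3 6)(8 10)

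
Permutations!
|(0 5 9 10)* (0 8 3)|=6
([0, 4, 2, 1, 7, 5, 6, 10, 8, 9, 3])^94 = [0, 3, 2, 10, 1, 5, 6, 4, 8, 9, 7]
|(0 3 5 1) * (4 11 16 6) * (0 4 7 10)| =10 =|(0 3 5 1 4 11 16 6 7 10)|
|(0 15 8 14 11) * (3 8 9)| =|(0 15 9 3 8 14 11)| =7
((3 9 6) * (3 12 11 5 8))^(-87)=(3 11 9 5 6 8 12)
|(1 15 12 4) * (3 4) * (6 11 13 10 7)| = |(1 15 12 3 4)(6 11 13 10 7)| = 5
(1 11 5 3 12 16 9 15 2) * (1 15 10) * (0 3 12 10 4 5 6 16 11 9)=[3, 9, 15, 10, 5, 12, 16, 7, 8, 4, 1, 6, 11, 13, 14, 2, 0]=(0 3 10 1 9 4 5 12 11 6 16)(2 15)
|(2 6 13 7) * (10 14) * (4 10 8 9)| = 20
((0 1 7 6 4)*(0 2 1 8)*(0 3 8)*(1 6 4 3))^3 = ((1 7 4 2 6 3 8))^3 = (1 2 8 4 3 7 6)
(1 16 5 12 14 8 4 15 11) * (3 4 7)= (1 16 5 12 14 8 7 3 4 15 11)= [0, 16, 2, 4, 15, 12, 6, 3, 7, 9, 10, 1, 14, 13, 8, 11, 5]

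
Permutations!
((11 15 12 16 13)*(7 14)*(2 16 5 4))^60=(2 15)(4 11)(5 13)(12 16)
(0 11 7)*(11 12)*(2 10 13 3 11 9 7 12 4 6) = (0 4 6 2 10 13 3 11 12 9 7) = [4, 1, 10, 11, 6, 5, 2, 0, 8, 7, 13, 12, 9, 3]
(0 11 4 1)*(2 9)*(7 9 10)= [11, 0, 10, 3, 1, 5, 6, 9, 8, 2, 7, 4]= (0 11 4 1)(2 10 7 9)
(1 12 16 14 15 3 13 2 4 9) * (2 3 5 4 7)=(1 12 16 14 15 5 4 9)(2 7)(3 13)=[0, 12, 7, 13, 9, 4, 6, 2, 8, 1, 10, 11, 16, 3, 15, 5, 14]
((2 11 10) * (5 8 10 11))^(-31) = ((11)(2 5 8 10))^(-31) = (11)(2 5 8 10)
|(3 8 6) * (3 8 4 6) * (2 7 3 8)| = 5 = |(8)(2 7 3 4 6)|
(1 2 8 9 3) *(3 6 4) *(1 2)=[0, 1, 8, 2, 3, 5, 4, 7, 9, 6]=(2 8 9 6 4 3)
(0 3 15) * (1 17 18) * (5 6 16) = (0 3 15)(1 17 18)(5 6 16) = [3, 17, 2, 15, 4, 6, 16, 7, 8, 9, 10, 11, 12, 13, 14, 0, 5, 18, 1]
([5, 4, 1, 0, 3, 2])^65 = [3, 2, 5, 4, 1, 0]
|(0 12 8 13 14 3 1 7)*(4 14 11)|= 10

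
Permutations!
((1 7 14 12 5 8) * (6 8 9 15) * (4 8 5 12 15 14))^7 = (1 8 4 7)(5 14 6 9 15) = ((1 7 4 8)(5 9 14 15 6))^7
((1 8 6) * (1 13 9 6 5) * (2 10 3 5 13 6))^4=(1 2)(3 13)(5 9)(8 10)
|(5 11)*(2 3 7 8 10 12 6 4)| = 8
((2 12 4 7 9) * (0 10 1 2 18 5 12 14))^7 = (0 1 14 10 2)(4 7 9 18 5 12)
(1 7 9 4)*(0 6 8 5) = [6, 7, 2, 3, 1, 0, 8, 9, 5, 4] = (0 6 8 5)(1 7 9 4)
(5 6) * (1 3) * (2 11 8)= (1 3)(2 11 8)(5 6)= [0, 3, 11, 1, 4, 6, 5, 7, 2, 9, 10, 8]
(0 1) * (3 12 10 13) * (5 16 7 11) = [1, 0, 2, 12, 4, 16, 6, 11, 8, 9, 13, 5, 10, 3, 14, 15, 7] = (0 1)(3 12 10 13)(5 16 7 11)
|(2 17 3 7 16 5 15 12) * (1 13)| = 8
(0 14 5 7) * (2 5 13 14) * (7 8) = (0 2 5 8 7)(13 14) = [2, 1, 5, 3, 4, 8, 6, 0, 7, 9, 10, 11, 12, 14, 13]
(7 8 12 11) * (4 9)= [0, 1, 2, 3, 9, 5, 6, 8, 12, 4, 10, 7, 11]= (4 9)(7 8 12 11)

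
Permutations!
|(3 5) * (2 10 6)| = 6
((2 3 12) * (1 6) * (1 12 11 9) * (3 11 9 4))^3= (1 2 3 6 11 9 12 4)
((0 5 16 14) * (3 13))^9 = ((0 5 16 14)(3 13))^9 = (0 5 16 14)(3 13)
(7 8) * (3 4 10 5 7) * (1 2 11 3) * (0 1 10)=[1, 2, 11, 4, 0, 7, 6, 8, 10, 9, 5, 3]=(0 1 2 11 3 4)(5 7 8 10)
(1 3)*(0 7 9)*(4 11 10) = (0 7 9)(1 3)(4 11 10) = [7, 3, 2, 1, 11, 5, 6, 9, 8, 0, 4, 10]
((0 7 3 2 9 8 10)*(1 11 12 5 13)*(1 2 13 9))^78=((0 7 3 13 2 1 11 12 5 9 8 10))^78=(0 11)(1 10)(2 8)(3 5)(7 12)(9 13)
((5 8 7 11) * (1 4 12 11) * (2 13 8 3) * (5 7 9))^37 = (1 12 7 4 11)(2 13 8 9 5 3)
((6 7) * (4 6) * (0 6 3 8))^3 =((0 6 7 4 3 8))^3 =(0 4)(3 6)(7 8)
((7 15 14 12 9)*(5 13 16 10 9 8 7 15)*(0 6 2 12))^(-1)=(0 14 15 9 10 16 13 5 7 8 12 2 6)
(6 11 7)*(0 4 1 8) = (0 4 1 8)(6 11 7) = [4, 8, 2, 3, 1, 5, 11, 6, 0, 9, 10, 7]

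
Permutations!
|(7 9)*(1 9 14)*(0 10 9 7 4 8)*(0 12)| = |(0 10 9 4 8 12)(1 7 14)| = 6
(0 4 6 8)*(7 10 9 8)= (0 4 6 7 10 9 8)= [4, 1, 2, 3, 6, 5, 7, 10, 0, 8, 9]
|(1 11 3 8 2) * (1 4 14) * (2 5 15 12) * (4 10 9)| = 12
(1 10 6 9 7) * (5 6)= (1 10 5 6 9 7)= [0, 10, 2, 3, 4, 6, 9, 1, 8, 7, 5]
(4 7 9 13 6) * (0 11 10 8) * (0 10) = [11, 1, 2, 3, 7, 5, 4, 9, 10, 13, 8, 0, 12, 6] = (0 11)(4 7 9 13 6)(8 10)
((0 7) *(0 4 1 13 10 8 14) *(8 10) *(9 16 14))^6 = (0 9 1)(4 14 8)(7 16 13)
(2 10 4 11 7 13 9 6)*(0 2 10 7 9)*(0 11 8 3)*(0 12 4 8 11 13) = (13)(0 2 7)(3 12 4 11 9 6 10 8) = [2, 1, 7, 12, 11, 5, 10, 0, 3, 6, 8, 9, 4, 13]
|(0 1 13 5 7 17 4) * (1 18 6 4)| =20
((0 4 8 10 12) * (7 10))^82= (0 10 8)(4 12 7)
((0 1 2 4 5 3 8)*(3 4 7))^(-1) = (0 8 3 7 2 1)(4 5)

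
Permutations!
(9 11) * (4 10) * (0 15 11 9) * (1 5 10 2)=[15, 5, 1, 3, 2, 10, 6, 7, 8, 9, 4, 0, 12, 13, 14, 11]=(0 15 11)(1 5 10 4 2)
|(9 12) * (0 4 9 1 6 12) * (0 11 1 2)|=8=|(0 4 9 11 1 6 12 2)|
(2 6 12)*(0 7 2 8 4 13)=[7, 1, 6, 3, 13, 5, 12, 2, 4, 9, 10, 11, 8, 0]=(0 7 2 6 12 8 4 13)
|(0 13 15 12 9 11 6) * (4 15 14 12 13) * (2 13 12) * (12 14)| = 10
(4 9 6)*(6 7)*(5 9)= (4 5 9 7 6)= [0, 1, 2, 3, 5, 9, 4, 6, 8, 7]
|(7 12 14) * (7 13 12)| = 3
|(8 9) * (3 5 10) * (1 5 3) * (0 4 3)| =6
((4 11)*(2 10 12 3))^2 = (2 12)(3 10)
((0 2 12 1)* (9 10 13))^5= (0 2 12 1)(9 13 10)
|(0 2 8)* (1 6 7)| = 3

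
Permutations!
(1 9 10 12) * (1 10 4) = (1 9 4)(10 12) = [0, 9, 2, 3, 1, 5, 6, 7, 8, 4, 12, 11, 10]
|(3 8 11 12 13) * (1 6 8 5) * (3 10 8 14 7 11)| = 11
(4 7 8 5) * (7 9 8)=(4 9 8 5)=[0, 1, 2, 3, 9, 4, 6, 7, 5, 8]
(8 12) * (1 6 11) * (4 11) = [0, 6, 2, 3, 11, 5, 4, 7, 12, 9, 10, 1, 8] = (1 6 4 11)(8 12)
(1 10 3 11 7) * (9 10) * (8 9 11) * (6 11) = (1 6 11 7)(3 8 9 10) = [0, 6, 2, 8, 4, 5, 11, 1, 9, 10, 3, 7]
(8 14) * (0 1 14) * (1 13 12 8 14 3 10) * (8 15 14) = [13, 3, 2, 10, 4, 5, 6, 7, 0, 9, 1, 11, 15, 12, 8, 14] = (0 13 12 15 14 8)(1 3 10)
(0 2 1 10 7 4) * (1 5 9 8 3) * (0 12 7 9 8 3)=(0 2 5 8)(1 10 9 3)(4 12 7)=[2, 10, 5, 1, 12, 8, 6, 4, 0, 3, 9, 11, 7]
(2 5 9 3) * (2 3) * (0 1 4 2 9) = [1, 4, 5, 3, 2, 0, 6, 7, 8, 9] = (9)(0 1 4 2 5)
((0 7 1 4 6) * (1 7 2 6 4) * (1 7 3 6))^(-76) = (0 1 3)(2 7 6)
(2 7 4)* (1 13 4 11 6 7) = (1 13 4 2)(6 7 11) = [0, 13, 1, 3, 2, 5, 7, 11, 8, 9, 10, 6, 12, 4]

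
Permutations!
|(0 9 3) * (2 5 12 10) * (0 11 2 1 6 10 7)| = 24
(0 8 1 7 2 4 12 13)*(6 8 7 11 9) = (0 7 2 4 12 13)(1 11 9 6 8) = [7, 11, 4, 3, 12, 5, 8, 2, 1, 6, 10, 9, 13, 0]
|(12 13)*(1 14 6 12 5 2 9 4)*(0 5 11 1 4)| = |(0 5 2 9)(1 14 6 12 13 11)| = 12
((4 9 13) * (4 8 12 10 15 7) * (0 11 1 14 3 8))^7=(0 10 11 15 1 7 14 4 3 9 8 13 12)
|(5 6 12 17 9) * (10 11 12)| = |(5 6 10 11 12 17 9)| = 7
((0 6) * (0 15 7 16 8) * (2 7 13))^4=((0 6 15 13 2 7 16 8))^4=(0 2)(6 7)(8 13)(15 16)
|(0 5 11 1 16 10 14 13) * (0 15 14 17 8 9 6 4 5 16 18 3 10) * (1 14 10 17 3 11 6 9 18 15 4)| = 26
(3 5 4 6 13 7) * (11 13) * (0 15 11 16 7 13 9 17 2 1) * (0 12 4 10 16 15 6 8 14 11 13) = (0 6 15 13)(1 12 4 8 14 11 9 17 2)(3 5 10 16 7) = [6, 12, 1, 5, 8, 10, 15, 3, 14, 17, 16, 9, 4, 0, 11, 13, 7, 2]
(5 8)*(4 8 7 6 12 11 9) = (4 8 5 7 6 12 11 9) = [0, 1, 2, 3, 8, 7, 12, 6, 5, 4, 10, 9, 11]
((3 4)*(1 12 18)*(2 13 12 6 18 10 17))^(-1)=((1 6 18)(2 13 12 10 17)(3 4))^(-1)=(1 18 6)(2 17 10 12 13)(3 4)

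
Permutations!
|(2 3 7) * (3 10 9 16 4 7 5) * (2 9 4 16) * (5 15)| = |(16)(2 10 4 7 9)(3 15 5)| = 15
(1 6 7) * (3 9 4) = (1 6 7)(3 9 4) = [0, 6, 2, 9, 3, 5, 7, 1, 8, 4]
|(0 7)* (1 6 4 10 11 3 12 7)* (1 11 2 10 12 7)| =4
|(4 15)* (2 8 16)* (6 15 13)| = 12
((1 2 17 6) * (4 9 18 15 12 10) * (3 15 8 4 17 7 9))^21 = (1 15 9 17 4 2 12 18 6 3 7 10 8)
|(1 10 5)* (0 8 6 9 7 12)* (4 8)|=21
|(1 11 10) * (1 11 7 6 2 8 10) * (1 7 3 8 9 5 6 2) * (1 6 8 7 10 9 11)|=|(1 3 7 2 11 10)(5 8 9)|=6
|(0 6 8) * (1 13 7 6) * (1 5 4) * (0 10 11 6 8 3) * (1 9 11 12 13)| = 35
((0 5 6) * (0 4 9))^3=(0 4 5 9 6)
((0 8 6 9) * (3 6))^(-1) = ((0 8 3 6 9))^(-1) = (0 9 6 3 8)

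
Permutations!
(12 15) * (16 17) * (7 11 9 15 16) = (7 11 9 15 12 16 17) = [0, 1, 2, 3, 4, 5, 6, 11, 8, 15, 10, 9, 16, 13, 14, 12, 17, 7]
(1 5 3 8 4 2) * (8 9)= (1 5 3 9 8 4 2)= [0, 5, 1, 9, 2, 3, 6, 7, 4, 8]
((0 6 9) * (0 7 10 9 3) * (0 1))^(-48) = ((0 6 3 1)(7 10 9))^(-48) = (10)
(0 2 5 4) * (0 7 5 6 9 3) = [2, 1, 6, 0, 7, 4, 9, 5, 8, 3] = (0 2 6 9 3)(4 7 5)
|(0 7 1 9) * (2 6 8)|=|(0 7 1 9)(2 6 8)|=12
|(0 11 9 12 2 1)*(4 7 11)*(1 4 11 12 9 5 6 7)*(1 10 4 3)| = |(0 11 5 6 7 12 2 3 1)(4 10)| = 18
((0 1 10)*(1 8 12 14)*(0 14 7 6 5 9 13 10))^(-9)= ((0 8 12 7 6 5 9 13 10 14 1))^(-9)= (0 12 6 9 10 1 8 7 5 13 14)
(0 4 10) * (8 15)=(0 4 10)(8 15)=[4, 1, 2, 3, 10, 5, 6, 7, 15, 9, 0, 11, 12, 13, 14, 8]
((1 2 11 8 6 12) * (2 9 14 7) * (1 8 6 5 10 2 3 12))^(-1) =((1 9 14 7 3 12 8 5 10 2 11 6))^(-1) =(1 6 11 2 10 5 8 12 3 7 14 9)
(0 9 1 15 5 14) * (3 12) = (0 9 1 15 5 14)(3 12) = [9, 15, 2, 12, 4, 14, 6, 7, 8, 1, 10, 11, 3, 13, 0, 5]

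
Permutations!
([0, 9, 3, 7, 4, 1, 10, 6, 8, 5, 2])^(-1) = [0, 5, 10, 2, 4, 9, 7, 3, 8, 1, 6]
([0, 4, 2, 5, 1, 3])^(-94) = [0, 1, 2, 3, 4, 5]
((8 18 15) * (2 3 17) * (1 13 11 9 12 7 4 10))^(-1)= ((1 13 11 9 12 7 4 10)(2 3 17)(8 18 15))^(-1)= (1 10 4 7 12 9 11 13)(2 17 3)(8 15 18)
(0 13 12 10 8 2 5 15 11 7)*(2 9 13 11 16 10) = (0 11 7)(2 5 15 16 10 8 9 13 12) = [11, 1, 5, 3, 4, 15, 6, 0, 9, 13, 8, 7, 2, 12, 14, 16, 10]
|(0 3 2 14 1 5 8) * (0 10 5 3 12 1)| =|(0 12 1 3 2 14)(5 8 10)| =6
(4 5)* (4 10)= (4 5 10)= [0, 1, 2, 3, 5, 10, 6, 7, 8, 9, 4]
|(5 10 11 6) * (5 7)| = 5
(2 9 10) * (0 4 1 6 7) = (0 4 1 6 7)(2 9 10) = [4, 6, 9, 3, 1, 5, 7, 0, 8, 10, 2]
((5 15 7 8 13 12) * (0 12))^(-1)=((0 12 5 15 7 8 13))^(-1)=(0 13 8 7 15 5 12)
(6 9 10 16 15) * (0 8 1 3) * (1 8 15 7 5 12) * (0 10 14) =(0 15 6 9 14)(1 3 10 16 7 5 12) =[15, 3, 2, 10, 4, 12, 9, 5, 8, 14, 16, 11, 1, 13, 0, 6, 7]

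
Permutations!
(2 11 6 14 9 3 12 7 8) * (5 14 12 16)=(2 11 6 12 7 8)(3 16 5 14 9)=[0, 1, 11, 16, 4, 14, 12, 8, 2, 3, 10, 6, 7, 13, 9, 15, 5]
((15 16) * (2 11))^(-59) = ((2 11)(15 16))^(-59) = (2 11)(15 16)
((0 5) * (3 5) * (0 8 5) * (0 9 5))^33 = ((0 3 9 5 8))^33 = (0 5 3 8 9)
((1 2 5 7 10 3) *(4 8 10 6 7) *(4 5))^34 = ((1 2 4 8 10 3)(6 7))^34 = (1 10 4)(2 3 8)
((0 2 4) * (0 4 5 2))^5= ((2 5))^5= (2 5)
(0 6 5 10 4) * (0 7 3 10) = [6, 1, 2, 10, 7, 0, 5, 3, 8, 9, 4] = (0 6 5)(3 10 4 7)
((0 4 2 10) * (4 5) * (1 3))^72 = (0 4 10 5 2)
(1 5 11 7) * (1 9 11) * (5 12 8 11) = (1 12 8 11 7 9 5) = [0, 12, 2, 3, 4, 1, 6, 9, 11, 5, 10, 7, 8]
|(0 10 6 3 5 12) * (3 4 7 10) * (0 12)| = |(12)(0 3 5)(4 7 10 6)| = 12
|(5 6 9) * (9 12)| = |(5 6 12 9)| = 4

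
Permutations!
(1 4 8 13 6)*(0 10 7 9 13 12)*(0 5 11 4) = (0 10 7 9 13 6 1)(4 8 12 5 11) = [10, 0, 2, 3, 8, 11, 1, 9, 12, 13, 7, 4, 5, 6]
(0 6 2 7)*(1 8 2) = (0 6 1 8 2 7) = [6, 8, 7, 3, 4, 5, 1, 0, 2]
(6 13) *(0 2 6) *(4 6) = (0 2 4 6 13) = [2, 1, 4, 3, 6, 5, 13, 7, 8, 9, 10, 11, 12, 0]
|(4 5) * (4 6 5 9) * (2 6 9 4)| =|(2 6 5 9)| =4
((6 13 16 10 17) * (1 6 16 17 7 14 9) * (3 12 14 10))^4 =(1 16 9 17 14 13 12 6 3)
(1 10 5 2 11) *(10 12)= (1 12 10 5 2 11)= [0, 12, 11, 3, 4, 2, 6, 7, 8, 9, 5, 1, 10]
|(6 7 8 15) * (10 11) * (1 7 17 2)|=14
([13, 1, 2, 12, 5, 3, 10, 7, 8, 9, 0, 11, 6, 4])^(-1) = [10, 1, 2, 5, 13, 4, 12, 7, 8, 9, 6, 11, 3, 0]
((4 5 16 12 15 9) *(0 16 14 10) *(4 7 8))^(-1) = (0 10 14 5 4 8 7 9 15 12 16)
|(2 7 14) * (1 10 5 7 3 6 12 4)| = 10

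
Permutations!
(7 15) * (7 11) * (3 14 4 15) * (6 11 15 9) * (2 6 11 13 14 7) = (15)(2 6 13 14 4 9 11)(3 7) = [0, 1, 6, 7, 9, 5, 13, 3, 8, 11, 10, 2, 12, 14, 4, 15]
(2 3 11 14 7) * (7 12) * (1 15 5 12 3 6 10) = [0, 15, 6, 11, 4, 12, 10, 2, 8, 9, 1, 14, 7, 13, 3, 5] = (1 15 5 12 7 2 6 10)(3 11 14)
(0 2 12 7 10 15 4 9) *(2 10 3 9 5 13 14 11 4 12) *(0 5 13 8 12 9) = [10, 1, 2, 0, 13, 8, 6, 3, 12, 5, 15, 4, 7, 14, 11, 9] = (0 10 15 9 5 8 12 7 3)(4 13 14 11)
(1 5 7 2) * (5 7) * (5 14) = [0, 7, 1, 3, 4, 14, 6, 2, 8, 9, 10, 11, 12, 13, 5] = (1 7 2)(5 14)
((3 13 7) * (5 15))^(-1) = ((3 13 7)(5 15))^(-1) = (3 7 13)(5 15)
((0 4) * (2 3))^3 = (0 4)(2 3)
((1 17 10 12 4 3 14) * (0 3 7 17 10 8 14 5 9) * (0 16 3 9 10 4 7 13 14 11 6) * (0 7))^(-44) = ((0 9 16 3 5 10 12)(1 4 13 14)(6 7 17 8 11))^(-44) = (0 10 3 9 12 5 16)(6 7 17 8 11)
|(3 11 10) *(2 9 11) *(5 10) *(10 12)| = |(2 9 11 5 12 10 3)| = 7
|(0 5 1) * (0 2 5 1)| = 4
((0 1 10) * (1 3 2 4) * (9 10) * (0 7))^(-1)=((0 3 2 4 1 9 10 7))^(-1)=(0 7 10 9 1 4 2 3)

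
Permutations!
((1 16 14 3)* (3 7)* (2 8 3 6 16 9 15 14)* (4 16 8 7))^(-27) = (1 2 9 7 15 6 14 8 4 3 16)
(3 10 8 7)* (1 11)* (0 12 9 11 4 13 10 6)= (0 12 9 11 1 4 13 10 8 7 3 6)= [12, 4, 2, 6, 13, 5, 0, 3, 7, 11, 8, 1, 9, 10]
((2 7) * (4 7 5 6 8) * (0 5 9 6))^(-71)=(0 5)(2 9 6 8 4 7)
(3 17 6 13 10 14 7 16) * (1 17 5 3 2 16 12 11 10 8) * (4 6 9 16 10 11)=(1 17 9 16 2 10 14 7 12 4 6 13 8)(3 5)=[0, 17, 10, 5, 6, 3, 13, 12, 1, 16, 14, 11, 4, 8, 7, 15, 2, 9]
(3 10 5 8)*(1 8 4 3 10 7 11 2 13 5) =[0, 8, 13, 7, 3, 4, 6, 11, 10, 9, 1, 2, 12, 5] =(1 8 10)(2 13 5 4 3 7 11)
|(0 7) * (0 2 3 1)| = |(0 7 2 3 1)| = 5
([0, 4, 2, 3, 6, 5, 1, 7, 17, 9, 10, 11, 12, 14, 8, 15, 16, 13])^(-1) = (1 6 4)(8 14 13 17)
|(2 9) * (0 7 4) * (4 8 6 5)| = 6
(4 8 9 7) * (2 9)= (2 9 7 4 8)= [0, 1, 9, 3, 8, 5, 6, 4, 2, 7]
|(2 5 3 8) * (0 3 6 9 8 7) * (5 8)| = |(0 3 7)(2 8)(5 6 9)| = 6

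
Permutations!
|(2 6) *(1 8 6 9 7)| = 6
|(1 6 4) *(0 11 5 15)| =|(0 11 5 15)(1 6 4)| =12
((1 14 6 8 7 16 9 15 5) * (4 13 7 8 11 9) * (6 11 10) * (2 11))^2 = ((1 14 2 11 9 15 5)(4 13 7 16)(6 10))^2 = (1 2 9 5 14 11 15)(4 7)(13 16)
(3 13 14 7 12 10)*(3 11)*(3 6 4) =(3 13 14 7 12 10 11 6 4) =[0, 1, 2, 13, 3, 5, 4, 12, 8, 9, 11, 6, 10, 14, 7]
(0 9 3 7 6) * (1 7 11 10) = [9, 7, 2, 11, 4, 5, 0, 6, 8, 3, 1, 10] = (0 9 3 11 10 1 7 6)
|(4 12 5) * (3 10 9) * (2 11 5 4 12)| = 15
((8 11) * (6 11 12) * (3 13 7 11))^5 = (3 12 11 13 6 8 7)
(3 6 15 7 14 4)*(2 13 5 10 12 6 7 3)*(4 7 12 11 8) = (2 13 5 10 11 8 4)(3 12 6 15)(7 14) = [0, 1, 13, 12, 2, 10, 15, 14, 4, 9, 11, 8, 6, 5, 7, 3]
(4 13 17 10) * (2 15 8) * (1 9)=(1 9)(2 15 8)(4 13 17 10)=[0, 9, 15, 3, 13, 5, 6, 7, 2, 1, 4, 11, 12, 17, 14, 8, 16, 10]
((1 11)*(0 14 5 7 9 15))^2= (0 5 9)(7 15 14)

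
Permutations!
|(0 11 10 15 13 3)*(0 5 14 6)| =|(0 11 10 15 13 3 5 14 6)| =9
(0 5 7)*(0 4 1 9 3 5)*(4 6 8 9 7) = (1 7 6 8 9 3 5 4) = [0, 7, 2, 5, 1, 4, 8, 6, 9, 3]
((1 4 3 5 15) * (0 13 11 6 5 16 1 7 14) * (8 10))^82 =(0 11 5 7)(1 3)(4 16)(6 15 14 13)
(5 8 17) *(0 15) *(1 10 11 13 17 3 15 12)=(0 12 1 10 11 13 17 5 8 3 15)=[12, 10, 2, 15, 4, 8, 6, 7, 3, 9, 11, 13, 1, 17, 14, 0, 16, 5]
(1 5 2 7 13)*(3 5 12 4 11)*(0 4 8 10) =(0 4 11 3 5 2 7 13 1 12 8 10) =[4, 12, 7, 5, 11, 2, 6, 13, 10, 9, 0, 3, 8, 1]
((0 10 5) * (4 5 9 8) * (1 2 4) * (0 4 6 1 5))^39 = (0 8)(4 9)(5 10)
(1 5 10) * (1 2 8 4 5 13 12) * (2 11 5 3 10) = (1 13 12)(2 8 4 3 10 11 5) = [0, 13, 8, 10, 3, 2, 6, 7, 4, 9, 11, 5, 1, 12]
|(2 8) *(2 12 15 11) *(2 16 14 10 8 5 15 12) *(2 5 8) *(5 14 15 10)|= 15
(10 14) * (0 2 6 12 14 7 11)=[2, 1, 6, 3, 4, 5, 12, 11, 8, 9, 7, 0, 14, 13, 10]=(0 2 6 12 14 10 7 11)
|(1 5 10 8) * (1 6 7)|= |(1 5 10 8 6 7)|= 6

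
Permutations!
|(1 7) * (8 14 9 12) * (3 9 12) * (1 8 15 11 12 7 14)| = 12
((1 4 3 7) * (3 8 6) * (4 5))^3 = ((1 5 4 8 6 3 7))^3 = (1 8 7 4 3 5 6)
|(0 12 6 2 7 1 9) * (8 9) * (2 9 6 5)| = 9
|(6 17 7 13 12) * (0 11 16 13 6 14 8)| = 21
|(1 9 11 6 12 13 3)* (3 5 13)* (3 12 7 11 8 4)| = |(1 9 8 4 3)(5 13)(6 7 11)| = 30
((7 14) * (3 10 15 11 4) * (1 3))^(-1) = ((1 3 10 15 11 4)(7 14))^(-1) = (1 4 11 15 10 3)(7 14)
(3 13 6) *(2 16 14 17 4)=(2 16 14 17 4)(3 13 6)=[0, 1, 16, 13, 2, 5, 3, 7, 8, 9, 10, 11, 12, 6, 17, 15, 14, 4]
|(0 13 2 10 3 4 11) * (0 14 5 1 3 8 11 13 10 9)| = 12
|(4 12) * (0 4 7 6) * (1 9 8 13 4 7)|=|(0 7 6)(1 9 8 13 4 12)|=6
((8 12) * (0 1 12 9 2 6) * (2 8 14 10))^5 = ((0 1 12 14 10 2 6)(8 9))^5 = (0 2 14 1 6 10 12)(8 9)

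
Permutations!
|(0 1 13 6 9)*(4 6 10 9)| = |(0 1 13 10 9)(4 6)| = 10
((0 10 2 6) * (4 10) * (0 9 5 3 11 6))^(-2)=(0 10)(2 4)(3 9 11 5 6)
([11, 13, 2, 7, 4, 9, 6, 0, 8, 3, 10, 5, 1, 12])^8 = (0 5 3)(1 12 13)(7 11 9)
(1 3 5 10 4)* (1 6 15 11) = (1 3 5 10 4 6 15 11) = [0, 3, 2, 5, 6, 10, 15, 7, 8, 9, 4, 1, 12, 13, 14, 11]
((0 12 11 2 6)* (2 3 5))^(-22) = ((0 12 11 3 5 2 6))^(-22) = (0 6 2 5 3 11 12)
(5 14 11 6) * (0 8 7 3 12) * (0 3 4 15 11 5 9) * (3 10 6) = [8, 1, 2, 12, 15, 14, 9, 4, 7, 0, 6, 3, 10, 13, 5, 11] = (0 8 7 4 15 11 3 12 10 6 9)(5 14)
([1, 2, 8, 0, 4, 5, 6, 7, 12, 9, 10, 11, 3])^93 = [8, 12, 3, 2, 4, 5, 6, 7, 0, 9, 10, 11, 1]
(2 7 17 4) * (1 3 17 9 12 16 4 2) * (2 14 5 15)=(1 3 17 14 5 15 2 7 9 12 16 4)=[0, 3, 7, 17, 1, 15, 6, 9, 8, 12, 10, 11, 16, 13, 5, 2, 4, 14]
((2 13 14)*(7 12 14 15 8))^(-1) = (2 14 12 7 8 15 13)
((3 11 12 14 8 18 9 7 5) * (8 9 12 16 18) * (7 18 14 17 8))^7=(3 17 14 5 12 16 7 18 11 8 9)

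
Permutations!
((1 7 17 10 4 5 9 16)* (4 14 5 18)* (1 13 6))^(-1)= ((1 7 17 10 14 5 9 16 13 6)(4 18))^(-1)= (1 6 13 16 9 5 14 10 17 7)(4 18)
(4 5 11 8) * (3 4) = (3 4 5 11 8) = [0, 1, 2, 4, 5, 11, 6, 7, 3, 9, 10, 8]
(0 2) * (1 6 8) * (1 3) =(0 2)(1 6 8 3) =[2, 6, 0, 1, 4, 5, 8, 7, 3]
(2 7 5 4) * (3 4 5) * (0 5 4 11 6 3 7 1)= [5, 0, 1, 11, 2, 4, 3, 7, 8, 9, 10, 6]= (0 5 4 2 1)(3 11 6)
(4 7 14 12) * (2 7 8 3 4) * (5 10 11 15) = (2 7 14 12)(3 4 8)(5 10 11 15) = [0, 1, 7, 4, 8, 10, 6, 14, 3, 9, 11, 15, 2, 13, 12, 5]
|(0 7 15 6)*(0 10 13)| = |(0 7 15 6 10 13)| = 6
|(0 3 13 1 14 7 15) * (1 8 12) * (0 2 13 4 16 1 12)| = |(0 3 4 16 1 14 7 15 2 13 8)| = 11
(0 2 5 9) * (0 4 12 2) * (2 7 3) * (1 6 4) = (1 6 4 12 7 3 2 5 9) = [0, 6, 5, 2, 12, 9, 4, 3, 8, 1, 10, 11, 7]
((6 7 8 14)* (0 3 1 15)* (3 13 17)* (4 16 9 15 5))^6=((0 13 17 3 1 5 4 16 9 15)(6 7 8 14))^6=(0 4 17 9 1)(3 15 5 13 16)(6 8)(7 14)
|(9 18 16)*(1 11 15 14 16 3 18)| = 6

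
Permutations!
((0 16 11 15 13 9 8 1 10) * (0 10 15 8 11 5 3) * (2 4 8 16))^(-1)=((0 2 4 8 1 15 13 9 11 16 5 3))^(-1)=(0 3 5 16 11 9 13 15 1 8 4 2)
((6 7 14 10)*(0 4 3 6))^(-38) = ((0 4 3 6 7 14 10))^(-38) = (0 7 4 14 3 10 6)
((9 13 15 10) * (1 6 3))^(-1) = (1 3 6)(9 10 15 13)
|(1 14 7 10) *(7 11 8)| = |(1 14 11 8 7 10)| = 6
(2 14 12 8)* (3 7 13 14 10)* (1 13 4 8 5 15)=(1 13 14 12 5 15)(2 10 3 7 4 8)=[0, 13, 10, 7, 8, 15, 6, 4, 2, 9, 3, 11, 5, 14, 12, 1]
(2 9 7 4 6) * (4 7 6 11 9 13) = [0, 1, 13, 3, 11, 5, 2, 7, 8, 6, 10, 9, 12, 4] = (2 13 4 11 9 6)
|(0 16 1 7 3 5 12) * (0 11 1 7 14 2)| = |(0 16 7 3 5 12 11 1 14 2)| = 10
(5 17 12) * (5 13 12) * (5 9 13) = (5 17 9 13 12) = [0, 1, 2, 3, 4, 17, 6, 7, 8, 13, 10, 11, 5, 12, 14, 15, 16, 9]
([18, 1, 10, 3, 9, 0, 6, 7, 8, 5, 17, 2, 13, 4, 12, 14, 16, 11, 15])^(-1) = (0 5 9 4 13 12 14 15 18)(2 11 17 10)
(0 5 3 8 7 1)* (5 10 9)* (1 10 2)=(0 2 1)(3 8 7 10 9 5)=[2, 0, 1, 8, 4, 3, 6, 10, 7, 5, 9]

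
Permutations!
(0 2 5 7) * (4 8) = (0 2 5 7)(4 8) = [2, 1, 5, 3, 8, 7, 6, 0, 4]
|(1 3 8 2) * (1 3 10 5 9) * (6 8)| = 4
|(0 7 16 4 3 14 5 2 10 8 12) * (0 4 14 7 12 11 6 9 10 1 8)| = 15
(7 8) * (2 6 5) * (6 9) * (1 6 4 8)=[0, 6, 9, 3, 8, 2, 5, 1, 7, 4]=(1 6 5 2 9 4 8 7)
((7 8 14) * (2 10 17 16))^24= (17)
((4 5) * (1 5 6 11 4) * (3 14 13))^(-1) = (1 5)(3 13 14)(4 11 6)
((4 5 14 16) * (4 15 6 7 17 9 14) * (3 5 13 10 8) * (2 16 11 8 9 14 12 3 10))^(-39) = (2 10 15 12 7 5 14 13 8 16 9 6 3 17 4 11)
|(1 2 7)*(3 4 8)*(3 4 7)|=4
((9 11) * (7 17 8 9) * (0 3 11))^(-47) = (0 11 17 9 3 7 8)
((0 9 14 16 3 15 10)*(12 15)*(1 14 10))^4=(0 9 10)(1 12 16)(3 14 15)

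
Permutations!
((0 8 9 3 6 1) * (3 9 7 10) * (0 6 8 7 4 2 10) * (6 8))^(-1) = ((0 7)(1 8 4 2 10 3 6))^(-1) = (0 7)(1 6 3 10 2 4 8)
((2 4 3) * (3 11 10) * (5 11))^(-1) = (2 3 10 11 5 4)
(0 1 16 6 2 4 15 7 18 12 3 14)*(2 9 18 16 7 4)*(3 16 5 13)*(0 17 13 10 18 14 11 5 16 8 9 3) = [1, 7, 2, 11, 15, 10, 3, 16, 9, 14, 18, 5, 8, 0, 17, 4, 6, 13, 12] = (0 1 7 16 6 3 11 5 10 18 12 8 9 14 17 13)(4 15)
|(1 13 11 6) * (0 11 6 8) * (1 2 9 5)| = |(0 11 8)(1 13 6 2 9 5)| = 6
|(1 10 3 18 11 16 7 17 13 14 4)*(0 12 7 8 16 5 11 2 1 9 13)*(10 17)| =|(0 12 7 10 3 18 2 1 17)(4 9 13 14)(5 11)(8 16)| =36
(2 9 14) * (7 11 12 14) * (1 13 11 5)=(1 13 11 12 14 2 9 7 5)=[0, 13, 9, 3, 4, 1, 6, 5, 8, 7, 10, 12, 14, 11, 2]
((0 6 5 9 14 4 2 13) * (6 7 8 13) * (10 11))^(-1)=((0 7 8 13)(2 6 5 9 14 4)(10 11))^(-1)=(0 13 8 7)(2 4 14 9 5 6)(10 11)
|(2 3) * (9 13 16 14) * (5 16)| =|(2 3)(5 16 14 9 13)| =10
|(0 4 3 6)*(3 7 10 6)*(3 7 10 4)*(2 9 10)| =8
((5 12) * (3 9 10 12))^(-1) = (3 5 12 10 9)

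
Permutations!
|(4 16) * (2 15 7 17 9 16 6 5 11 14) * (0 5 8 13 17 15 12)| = 42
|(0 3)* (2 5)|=|(0 3)(2 5)|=2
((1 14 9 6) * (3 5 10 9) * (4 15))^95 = (1 10 14 9 3 6 5)(4 15)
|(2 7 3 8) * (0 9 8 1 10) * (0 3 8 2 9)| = |(1 10 3)(2 7 8 9)| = 12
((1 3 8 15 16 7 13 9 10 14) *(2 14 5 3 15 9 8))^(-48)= (16)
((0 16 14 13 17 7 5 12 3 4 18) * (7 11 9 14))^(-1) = (0 18 4 3 12 5 7 16)(9 11 17 13 14)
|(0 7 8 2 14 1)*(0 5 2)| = 12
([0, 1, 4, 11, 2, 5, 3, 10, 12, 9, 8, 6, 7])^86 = [0, 1, 2, 6, 4, 5, 11, 8, 7, 9, 12, 3, 10]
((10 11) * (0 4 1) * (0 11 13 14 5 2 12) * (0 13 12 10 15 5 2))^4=(0 15 1)(2 14 13 12 10)(4 5 11)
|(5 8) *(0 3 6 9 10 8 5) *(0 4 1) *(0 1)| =|(0 3 6 9 10 8 4)| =7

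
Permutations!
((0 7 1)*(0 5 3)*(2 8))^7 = (0 1 3 7 5)(2 8)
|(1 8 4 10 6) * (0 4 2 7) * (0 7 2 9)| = 7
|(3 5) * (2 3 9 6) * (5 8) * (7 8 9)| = |(2 3 9 6)(5 7 8)| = 12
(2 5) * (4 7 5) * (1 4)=(1 4 7 5 2)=[0, 4, 1, 3, 7, 2, 6, 5]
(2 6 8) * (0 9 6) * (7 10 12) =(0 9 6 8 2)(7 10 12) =[9, 1, 0, 3, 4, 5, 8, 10, 2, 6, 12, 11, 7]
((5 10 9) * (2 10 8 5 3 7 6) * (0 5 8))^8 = ((0 5)(2 10 9 3 7 6))^8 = (2 9 7)(3 6 10)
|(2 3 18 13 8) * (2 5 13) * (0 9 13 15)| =|(0 9 13 8 5 15)(2 3 18)| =6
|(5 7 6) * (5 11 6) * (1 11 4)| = 4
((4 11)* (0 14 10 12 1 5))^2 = (0 10 1)(5 14 12) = ((0 14 10 12 1 5)(4 11))^2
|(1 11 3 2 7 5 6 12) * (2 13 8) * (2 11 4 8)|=11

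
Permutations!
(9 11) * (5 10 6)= (5 10 6)(9 11)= [0, 1, 2, 3, 4, 10, 5, 7, 8, 11, 6, 9]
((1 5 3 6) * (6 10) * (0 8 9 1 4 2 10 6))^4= (0 5 2 9 6)(1 4 8 3 10)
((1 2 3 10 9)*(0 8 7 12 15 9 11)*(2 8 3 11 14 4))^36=(15)(0 3 10 14 4 2 11)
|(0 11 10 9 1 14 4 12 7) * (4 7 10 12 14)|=9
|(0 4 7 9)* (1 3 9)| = 6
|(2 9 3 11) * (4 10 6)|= |(2 9 3 11)(4 10 6)|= 12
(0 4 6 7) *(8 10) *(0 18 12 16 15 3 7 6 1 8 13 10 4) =(1 8 4)(3 7 18 12 16 15)(10 13) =[0, 8, 2, 7, 1, 5, 6, 18, 4, 9, 13, 11, 16, 10, 14, 3, 15, 17, 12]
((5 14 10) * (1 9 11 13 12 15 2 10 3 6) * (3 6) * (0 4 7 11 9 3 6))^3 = ((0 4 7 11 13 12 15 2 10 5 14)(1 3 6))^3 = (0 11 15 5 4 13 2 14 7 12 10)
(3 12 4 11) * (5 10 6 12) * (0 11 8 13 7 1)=(0 11 3 5 10 6 12 4 8 13 7 1)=[11, 0, 2, 5, 8, 10, 12, 1, 13, 9, 6, 3, 4, 7]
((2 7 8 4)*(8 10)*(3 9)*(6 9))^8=(2 8 7 4 10)(3 9 6)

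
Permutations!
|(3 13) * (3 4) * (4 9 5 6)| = 6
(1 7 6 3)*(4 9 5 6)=(1 7 4 9 5 6 3)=[0, 7, 2, 1, 9, 6, 3, 4, 8, 5]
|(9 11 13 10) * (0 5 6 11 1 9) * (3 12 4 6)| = |(0 5 3 12 4 6 11 13 10)(1 9)| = 18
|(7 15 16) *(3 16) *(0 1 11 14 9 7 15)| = 6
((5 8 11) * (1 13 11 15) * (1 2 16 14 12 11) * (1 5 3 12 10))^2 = (1 5 15 16 10 13 8 2 14)(3 11 12)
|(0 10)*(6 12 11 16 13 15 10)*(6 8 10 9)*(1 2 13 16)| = |(16)(0 8 10)(1 2 13 15 9 6 12 11)| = 24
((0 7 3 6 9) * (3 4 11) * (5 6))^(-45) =(0 11 6 7 3 9 4 5)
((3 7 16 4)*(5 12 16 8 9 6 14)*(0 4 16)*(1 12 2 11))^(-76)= (16)(0 3 8 6 5 11 12 4 7 9 14 2 1)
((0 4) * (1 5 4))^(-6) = ((0 1 5 4))^(-6) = (0 5)(1 4)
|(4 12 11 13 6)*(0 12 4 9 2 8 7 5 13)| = 21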